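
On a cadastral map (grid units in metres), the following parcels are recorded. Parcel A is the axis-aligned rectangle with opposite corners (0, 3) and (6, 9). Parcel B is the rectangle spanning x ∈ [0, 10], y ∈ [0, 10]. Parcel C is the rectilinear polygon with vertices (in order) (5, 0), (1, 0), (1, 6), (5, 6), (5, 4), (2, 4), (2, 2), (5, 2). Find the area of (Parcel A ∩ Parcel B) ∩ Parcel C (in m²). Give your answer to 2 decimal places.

The region (Parcel A ∩ Parcel B) ∩ Parcel C is the polygon with vertices (1,3), (1,6), (5,6), (5,4), (2,4), (2,3).
By the shoelace formula its area is 9.00.

9.00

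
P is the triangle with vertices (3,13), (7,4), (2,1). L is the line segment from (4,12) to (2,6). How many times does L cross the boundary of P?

2

The segment meets the boundary at (2.556,7.667), (3.762,11.286).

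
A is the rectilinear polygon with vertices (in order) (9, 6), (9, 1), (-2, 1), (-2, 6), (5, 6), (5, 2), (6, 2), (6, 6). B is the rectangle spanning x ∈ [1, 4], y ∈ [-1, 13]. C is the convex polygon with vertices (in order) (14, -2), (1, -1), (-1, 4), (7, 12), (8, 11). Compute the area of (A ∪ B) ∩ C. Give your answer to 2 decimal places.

|A ∪ B| = 78.
|(A ∪ B) ∩ C| = 52.70.

52.70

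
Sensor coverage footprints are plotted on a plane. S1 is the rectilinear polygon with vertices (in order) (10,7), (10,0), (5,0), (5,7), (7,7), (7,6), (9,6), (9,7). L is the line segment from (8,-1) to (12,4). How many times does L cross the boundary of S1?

2

The segment meets the boundary at (10,1.5), (8.8,0).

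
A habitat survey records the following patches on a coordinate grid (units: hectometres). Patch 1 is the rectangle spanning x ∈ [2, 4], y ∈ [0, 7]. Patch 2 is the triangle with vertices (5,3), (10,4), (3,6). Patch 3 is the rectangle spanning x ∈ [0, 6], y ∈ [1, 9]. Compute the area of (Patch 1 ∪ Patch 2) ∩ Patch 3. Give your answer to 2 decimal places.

|Patch 1 ∪ Patch 2| = 21.8929.
|(Patch 1 ∪ Patch 2) ∩ Patch 3| = 16.01.

16.01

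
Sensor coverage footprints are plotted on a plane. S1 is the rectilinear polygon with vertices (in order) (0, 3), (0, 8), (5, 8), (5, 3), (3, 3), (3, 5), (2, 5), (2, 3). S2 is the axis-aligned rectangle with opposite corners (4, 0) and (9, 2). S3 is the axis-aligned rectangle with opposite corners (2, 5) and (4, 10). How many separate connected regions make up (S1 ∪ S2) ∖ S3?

3

(S1 ∪ S2) ∖ S3 splits into 3 disjoint pieces (area 10, area 7, area 10).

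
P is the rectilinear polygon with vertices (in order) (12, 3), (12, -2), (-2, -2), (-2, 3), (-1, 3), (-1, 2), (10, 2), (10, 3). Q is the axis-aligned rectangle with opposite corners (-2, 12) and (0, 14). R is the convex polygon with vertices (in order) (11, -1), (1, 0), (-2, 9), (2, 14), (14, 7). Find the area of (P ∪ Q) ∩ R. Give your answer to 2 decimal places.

The region (P ∪ Q) ∩ R is the polygon with vertices (12,1.667), (11,-1), (1,0), (0.333,2), (10,2), (10,3), (12,3).
By the shoelace formula its area is 29.33.

29.33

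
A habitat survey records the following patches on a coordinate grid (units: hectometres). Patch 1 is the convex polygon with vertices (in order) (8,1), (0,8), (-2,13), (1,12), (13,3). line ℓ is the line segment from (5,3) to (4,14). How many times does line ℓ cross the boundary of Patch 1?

2

The segment meets the boundary at (4.415,9.439), (4.938,3.679).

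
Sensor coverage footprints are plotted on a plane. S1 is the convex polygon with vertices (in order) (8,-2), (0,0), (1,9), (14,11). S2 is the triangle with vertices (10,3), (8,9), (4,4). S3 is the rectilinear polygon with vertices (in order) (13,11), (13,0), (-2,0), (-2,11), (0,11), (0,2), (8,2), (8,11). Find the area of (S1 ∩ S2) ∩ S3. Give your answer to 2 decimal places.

The region (S1 ∩ S2) ∩ S3 is the polygon with vertices (10,3), (8,3.333), (8,9).
By the shoelace formula its area is 5.67.

5.67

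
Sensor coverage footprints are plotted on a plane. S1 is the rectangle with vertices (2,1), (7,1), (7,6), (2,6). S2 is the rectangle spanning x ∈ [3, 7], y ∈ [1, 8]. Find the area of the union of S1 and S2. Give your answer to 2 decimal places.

By inclusion–exclusion:
Individual areas: |S1| = 25, |S2| = 28.
|S1∩S2|: x∈[3,7], y∈[1,6] → 4·5 = 20.
|S1 ∪ S2| = 53 − 20 = 33.00.

33.00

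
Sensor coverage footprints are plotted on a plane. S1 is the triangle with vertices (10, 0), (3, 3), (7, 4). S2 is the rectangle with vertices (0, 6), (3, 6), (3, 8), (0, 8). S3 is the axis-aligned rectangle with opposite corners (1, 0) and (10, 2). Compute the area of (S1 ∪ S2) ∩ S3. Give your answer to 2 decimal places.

The region (S1 ∪ S2) ∩ S3 is the polygon with vertices (5.333,2), (8.5,2), (10,0).
By the shoelace formula its area is 3.17.

3.17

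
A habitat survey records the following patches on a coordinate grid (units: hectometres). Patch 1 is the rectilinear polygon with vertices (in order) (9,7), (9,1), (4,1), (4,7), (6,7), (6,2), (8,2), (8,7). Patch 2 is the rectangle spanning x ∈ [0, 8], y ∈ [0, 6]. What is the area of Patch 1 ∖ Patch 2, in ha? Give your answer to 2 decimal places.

|Patch 1| = 20, |Patch 1∩Patch 2| = 12.
|Patch 1 ∖ Patch 2| = |Patch 1| − |Patch 1∩Patch 2| = 20 − 12 = 8.00.

8.00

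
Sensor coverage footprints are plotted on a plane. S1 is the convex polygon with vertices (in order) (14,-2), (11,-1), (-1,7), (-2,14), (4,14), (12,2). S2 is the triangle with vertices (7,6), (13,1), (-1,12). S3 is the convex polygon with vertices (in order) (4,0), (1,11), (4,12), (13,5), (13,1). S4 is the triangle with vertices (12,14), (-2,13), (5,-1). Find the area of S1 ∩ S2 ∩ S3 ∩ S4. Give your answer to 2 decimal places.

1.29

The intersection is the polygon with vertices (1.171,10.371), (7,6), (7.912,5.24), (7.829,5.063), (1.198,10.273).
By the shoelace formula its area is 1.29.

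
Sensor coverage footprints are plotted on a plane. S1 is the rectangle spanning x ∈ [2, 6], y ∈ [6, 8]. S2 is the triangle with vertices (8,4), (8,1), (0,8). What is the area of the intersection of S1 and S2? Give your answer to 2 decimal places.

The intersection is the polygon with vertices (2,7), (4,6), (2.286,6), (2,6.25).
By the shoelace formula its area is 0.96.

0.96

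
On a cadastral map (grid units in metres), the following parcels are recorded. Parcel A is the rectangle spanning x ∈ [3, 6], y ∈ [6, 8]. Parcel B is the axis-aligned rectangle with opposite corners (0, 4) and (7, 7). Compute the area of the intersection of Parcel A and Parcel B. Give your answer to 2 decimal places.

3.00

|Parcel A∩Parcel B|: x∈[3,6], y∈[6,7] → 3·1 = 3.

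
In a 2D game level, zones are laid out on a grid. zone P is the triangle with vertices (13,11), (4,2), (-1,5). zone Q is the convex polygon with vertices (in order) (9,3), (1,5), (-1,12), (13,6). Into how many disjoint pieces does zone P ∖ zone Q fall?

zone P ∖ zone Q splits into 2 disjoint pieces (area 5.8333, area 9.1636).

2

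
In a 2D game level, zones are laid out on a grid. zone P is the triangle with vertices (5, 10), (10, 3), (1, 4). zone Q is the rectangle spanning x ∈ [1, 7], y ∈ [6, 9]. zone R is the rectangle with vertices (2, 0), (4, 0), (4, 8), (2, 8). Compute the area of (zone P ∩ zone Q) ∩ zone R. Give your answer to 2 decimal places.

2.00

The region (zone P ∩ zone Q) ∩ zone R is the polygon with vertices (2.333,6), (3.667,8), (4,8), (4,6).
By the shoelace formula its area is 2.00.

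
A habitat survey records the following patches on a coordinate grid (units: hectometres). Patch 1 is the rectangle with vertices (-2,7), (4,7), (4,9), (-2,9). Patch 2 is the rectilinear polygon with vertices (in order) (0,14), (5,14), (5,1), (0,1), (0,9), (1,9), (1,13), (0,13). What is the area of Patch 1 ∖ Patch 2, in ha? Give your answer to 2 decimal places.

4.00

|Patch 1| = 12, |Patch 1∩Patch 2| = 8.
|Patch 1 ∖ Patch 2| = |Patch 1| − |Patch 1∩Patch 2| = 12 − 8 = 4.00.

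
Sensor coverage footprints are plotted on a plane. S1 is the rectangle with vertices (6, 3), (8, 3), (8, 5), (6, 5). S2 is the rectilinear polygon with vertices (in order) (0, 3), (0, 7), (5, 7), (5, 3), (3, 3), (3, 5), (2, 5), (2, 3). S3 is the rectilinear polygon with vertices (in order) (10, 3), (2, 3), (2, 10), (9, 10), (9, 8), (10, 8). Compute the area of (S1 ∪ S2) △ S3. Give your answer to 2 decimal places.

48.00

|S1 ∪ S2| = 22.
|(S1 ∪ S2) ∩ S3| = 14.
|(S1 ∪ S2) △ S3| = 22 + 54 − 28 = 48.00.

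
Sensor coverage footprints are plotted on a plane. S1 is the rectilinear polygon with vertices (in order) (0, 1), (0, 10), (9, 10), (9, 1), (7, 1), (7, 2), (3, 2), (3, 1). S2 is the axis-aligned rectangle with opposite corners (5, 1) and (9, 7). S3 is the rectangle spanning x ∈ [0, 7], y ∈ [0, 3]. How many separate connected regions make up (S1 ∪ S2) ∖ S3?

1

(S1 ∪ S2) ∖ S3 is a single connected region.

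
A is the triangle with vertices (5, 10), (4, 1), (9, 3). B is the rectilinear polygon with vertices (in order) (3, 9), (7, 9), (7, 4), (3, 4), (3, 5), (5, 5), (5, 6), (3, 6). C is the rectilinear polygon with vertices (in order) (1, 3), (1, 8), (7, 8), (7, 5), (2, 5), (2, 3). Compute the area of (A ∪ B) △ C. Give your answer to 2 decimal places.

28.84

|A ∪ B| = 29.8413.
|(A ∪ B) ∩ C| = 10.5.
|(A ∪ B) △ C| = 29.8413 + 20 − 21 = 28.84.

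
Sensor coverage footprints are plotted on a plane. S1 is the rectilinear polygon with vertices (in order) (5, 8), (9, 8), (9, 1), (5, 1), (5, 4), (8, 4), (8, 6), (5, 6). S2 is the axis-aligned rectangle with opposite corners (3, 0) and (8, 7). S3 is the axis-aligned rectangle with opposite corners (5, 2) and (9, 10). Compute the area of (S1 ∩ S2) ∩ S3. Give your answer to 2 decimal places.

9.00

|S1 ∩ S2| = 12.
|(S1 ∩ S2) ∩ S3| = 9.00.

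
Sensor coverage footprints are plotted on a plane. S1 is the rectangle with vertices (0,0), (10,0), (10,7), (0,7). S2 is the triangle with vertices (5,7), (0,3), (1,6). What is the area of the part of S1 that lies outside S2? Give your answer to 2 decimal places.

64.50

|S1| = 70, |S1∩S2| = 5.5.
|S1 ∖ S2| = |S1| − |S1∩S2| = 70 − 5.5 = 64.50.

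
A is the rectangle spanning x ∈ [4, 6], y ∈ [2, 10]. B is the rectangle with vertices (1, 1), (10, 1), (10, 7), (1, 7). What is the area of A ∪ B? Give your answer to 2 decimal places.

60.00

By inclusion–exclusion:
Individual areas: |A| = 16, |B| = 54.
|A∩B|: x∈[4,6], y∈[2,7] → 2·5 = 10.
|A ∪ B| = 70 − 10 = 60.00.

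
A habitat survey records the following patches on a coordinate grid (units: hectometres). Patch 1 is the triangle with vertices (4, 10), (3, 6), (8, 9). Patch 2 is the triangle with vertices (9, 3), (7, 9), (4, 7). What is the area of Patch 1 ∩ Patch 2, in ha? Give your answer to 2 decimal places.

The intersection is the polygon with vertices (4.286,6.771), (4,7), (7,9), (7.167,8.5).
By the shoelace formula its area is 1.49.

1.49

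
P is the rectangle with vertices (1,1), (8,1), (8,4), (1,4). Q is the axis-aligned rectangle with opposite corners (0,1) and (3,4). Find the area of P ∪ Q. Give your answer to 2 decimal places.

By inclusion–exclusion:
Individual areas: |P| = 21, |Q| = 9.
|P∩Q|: x∈[1,3], y∈[1,4] → 2·3 = 6.
|P ∪ Q| = 30 − 6 = 24.00.

24.00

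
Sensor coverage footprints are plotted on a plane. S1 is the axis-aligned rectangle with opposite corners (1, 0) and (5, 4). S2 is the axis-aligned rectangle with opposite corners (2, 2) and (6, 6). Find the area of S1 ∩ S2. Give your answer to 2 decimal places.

6.00

|S1∩S2|: x∈[2,5], y∈[2,4] → 3·2 = 6.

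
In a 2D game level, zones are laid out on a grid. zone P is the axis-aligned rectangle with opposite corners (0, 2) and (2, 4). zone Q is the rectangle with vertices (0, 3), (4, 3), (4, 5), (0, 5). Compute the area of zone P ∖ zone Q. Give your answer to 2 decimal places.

2.00

|zone P∩zone Q|: x∈[0,2], y∈[3,4] → 2·1 = 2.
|zone P| = 4.
|zone P ∖ zone Q| = |zone P| − |zone P∩zone Q| = 4 − 2 = 2.00.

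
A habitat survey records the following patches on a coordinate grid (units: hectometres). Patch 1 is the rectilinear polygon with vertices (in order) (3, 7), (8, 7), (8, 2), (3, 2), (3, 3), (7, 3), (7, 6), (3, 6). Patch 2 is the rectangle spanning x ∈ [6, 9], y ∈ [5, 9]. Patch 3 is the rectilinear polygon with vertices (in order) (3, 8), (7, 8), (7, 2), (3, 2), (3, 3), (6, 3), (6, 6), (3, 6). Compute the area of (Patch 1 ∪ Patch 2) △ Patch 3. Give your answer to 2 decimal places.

|Patch 1 ∪ Patch 2| = 22.
|(Patch 1 ∪ Patch 2) ∩ Patch 3| = 10.
|(Patch 1 ∪ Patch 2) △ Patch 3| = 22 + 15 − 20 = 17.00.

17.00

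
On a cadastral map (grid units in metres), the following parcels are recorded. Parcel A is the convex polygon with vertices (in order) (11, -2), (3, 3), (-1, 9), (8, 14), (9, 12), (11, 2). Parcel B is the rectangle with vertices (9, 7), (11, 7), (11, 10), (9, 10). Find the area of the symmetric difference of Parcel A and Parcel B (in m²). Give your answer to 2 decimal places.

104.30

|Parcel A| = 102.5, |Parcel B| = 6, |Parcel A∩Parcel B| = 2.1.
|Parcel A △ Parcel B| = |Parcel A| + |Parcel B| − 2·|Parcel A∩Parcel B| = 102.5 + 6 − 4.2 = 104.30.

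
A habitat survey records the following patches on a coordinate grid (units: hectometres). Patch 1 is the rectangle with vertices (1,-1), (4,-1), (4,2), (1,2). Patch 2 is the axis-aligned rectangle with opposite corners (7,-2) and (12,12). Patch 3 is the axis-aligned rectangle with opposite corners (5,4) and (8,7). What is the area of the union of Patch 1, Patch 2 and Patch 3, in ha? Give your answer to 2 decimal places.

85.00

By inclusion–exclusion:
Individual areas: |Patch 1| = 9, |Patch 2| = 70, |Patch 3| = 9.
|Patch 1∩Patch 2| = 0 (no overlap).
|Patch 1∩Patch 3| = 0 (no overlap).
|Patch 2∩Patch 3|: x∈[7,8], y∈[4,7] → 1·3 = 3.
|Patch 1∩Patch 2∩Patch 3| = 0.
|Patch 1 ∪ Patch 2 ∪ Patch 3| = 88 − 3 + 0 = 85.00.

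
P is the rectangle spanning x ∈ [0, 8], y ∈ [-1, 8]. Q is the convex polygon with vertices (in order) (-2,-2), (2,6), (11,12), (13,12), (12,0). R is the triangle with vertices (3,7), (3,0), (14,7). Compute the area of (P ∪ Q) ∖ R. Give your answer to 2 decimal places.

94.82

|P ∪ Q| = 132.6429.
|(P ∪ Q) ∩ R| = 37.8257.
|(P ∪ Q) ∖ R| = 132.6429 − 37.8257 = 94.82.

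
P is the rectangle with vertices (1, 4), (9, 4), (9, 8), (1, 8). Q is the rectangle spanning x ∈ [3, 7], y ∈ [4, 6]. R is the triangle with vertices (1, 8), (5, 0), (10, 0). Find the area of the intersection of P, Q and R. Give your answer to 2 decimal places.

2.75

The intersection is the polygon with vertices (3,6), (3.25,6), (5.5,4), (3,4).
By the shoelace formula its area is 2.75.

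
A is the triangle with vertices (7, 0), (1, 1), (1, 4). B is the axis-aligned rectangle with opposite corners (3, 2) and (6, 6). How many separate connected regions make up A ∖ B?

1

A ∖ B is a single connected region.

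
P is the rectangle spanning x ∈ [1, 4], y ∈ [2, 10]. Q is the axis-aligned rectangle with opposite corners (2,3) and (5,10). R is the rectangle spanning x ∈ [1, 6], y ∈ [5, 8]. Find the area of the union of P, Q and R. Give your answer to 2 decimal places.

34.00

By inclusion–exclusion:
Individual areas: |P| = 24, |Q| = 21, |R| = 15.
|P∩Q|: x∈[2,4], y∈[3,10] → 2·7 = 14.
|P∩R|: x∈[1,4], y∈[5,8] → 3·3 = 9.
|Q∩R|: x∈[2,5], y∈[5,8] → 3·3 = 9.
|P∩Q∩R| = 6.
|P ∪ Q ∪ R| = 60 − 32 + 6 = 34.00.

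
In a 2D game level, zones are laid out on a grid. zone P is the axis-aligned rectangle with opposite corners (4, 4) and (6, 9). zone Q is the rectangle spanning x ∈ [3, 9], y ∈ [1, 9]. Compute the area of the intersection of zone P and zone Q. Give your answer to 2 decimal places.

|zone P∩zone Q|: x∈[4,6], y∈[4,9] → 2·5 = 10.

10.00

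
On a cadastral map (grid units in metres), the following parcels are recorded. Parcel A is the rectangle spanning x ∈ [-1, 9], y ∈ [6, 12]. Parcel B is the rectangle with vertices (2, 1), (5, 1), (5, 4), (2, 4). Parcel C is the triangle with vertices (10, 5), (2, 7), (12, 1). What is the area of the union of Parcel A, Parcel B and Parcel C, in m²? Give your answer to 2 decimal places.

81.83

By inclusion–exclusion:
Individual areas: |Parcel A| = 60, |Parcel B| = 9, |Parcel C| = 14.
|Parcel A∩Parcel B| = 0 (no overlap).
|Parcel A∩Parcel C| = 1.1667.
|Parcel B∩Parcel C| = 0.
|Parcel A∩Parcel B∩Parcel C| = 0.
|Parcel A ∪ Parcel B ∪ Parcel C| = 83 − 1.1667 + 0 = 81.83.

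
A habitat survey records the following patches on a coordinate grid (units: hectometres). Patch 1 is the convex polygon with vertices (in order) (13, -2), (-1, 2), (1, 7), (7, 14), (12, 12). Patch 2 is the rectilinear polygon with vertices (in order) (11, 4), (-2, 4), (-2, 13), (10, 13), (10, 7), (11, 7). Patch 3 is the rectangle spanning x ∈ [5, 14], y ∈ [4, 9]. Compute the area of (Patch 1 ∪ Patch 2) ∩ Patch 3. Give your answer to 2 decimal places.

36.96

The region (Patch 1 ∪ Patch 2) ∩ Patch 3 is the polygon with vertices (12.571,4), (5,4), (5,9), (12.214,9).
By the shoelace formula its area is 36.96.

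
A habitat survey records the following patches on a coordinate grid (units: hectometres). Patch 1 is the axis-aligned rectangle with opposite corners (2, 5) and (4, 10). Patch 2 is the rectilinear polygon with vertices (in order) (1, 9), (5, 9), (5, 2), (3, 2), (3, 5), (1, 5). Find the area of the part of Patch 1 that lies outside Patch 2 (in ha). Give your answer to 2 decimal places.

|Patch 1| = 10, |Patch 1∩Patch 2| = 8.
|Patch 1 ∖ Patch 2| = |Patch 1| − |Patch 1∩Patch 2| = 10 − 8 = 2.00.

2.00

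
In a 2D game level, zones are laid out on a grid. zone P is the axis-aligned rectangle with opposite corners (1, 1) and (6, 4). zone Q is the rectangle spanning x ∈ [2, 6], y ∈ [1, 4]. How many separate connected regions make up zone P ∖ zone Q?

1

zone P ∖ zone Q is a single connected region.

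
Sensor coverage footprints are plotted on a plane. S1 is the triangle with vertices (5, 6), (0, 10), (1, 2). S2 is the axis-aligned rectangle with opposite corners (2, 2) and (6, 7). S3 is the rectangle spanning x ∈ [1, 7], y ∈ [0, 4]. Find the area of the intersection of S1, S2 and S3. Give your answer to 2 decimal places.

0.50

The intersection is the polygon with vertices (2,3), (2,4), (3,4).
By the shoelace formula its area is 0.50.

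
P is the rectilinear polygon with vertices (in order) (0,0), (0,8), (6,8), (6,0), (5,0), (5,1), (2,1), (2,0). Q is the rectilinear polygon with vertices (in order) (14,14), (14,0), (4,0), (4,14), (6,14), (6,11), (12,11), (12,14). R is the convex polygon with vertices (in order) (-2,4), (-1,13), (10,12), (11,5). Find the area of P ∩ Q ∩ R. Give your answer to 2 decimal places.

6.92

The intersection is the polygon with vertices (6,4.615), (4,4.462), (4,8), (6,8).
By the shoelace formula its area is 6.92.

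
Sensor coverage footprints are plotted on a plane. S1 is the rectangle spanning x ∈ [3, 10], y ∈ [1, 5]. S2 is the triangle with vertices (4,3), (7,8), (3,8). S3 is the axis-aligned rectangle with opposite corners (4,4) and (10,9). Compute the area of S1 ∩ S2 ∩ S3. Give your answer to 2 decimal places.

0.90

The intersection is the polygon with vertices (4.6,4), (4,4), (4,5), (5.2,5).
By the shoelace formula its area is 0.90.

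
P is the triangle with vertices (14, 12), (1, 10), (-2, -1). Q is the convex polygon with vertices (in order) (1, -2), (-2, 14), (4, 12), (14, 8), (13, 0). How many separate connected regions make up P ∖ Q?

P ∖ Q splits into 2 disjoint pieces (area 7.8465, area 5.8051).

2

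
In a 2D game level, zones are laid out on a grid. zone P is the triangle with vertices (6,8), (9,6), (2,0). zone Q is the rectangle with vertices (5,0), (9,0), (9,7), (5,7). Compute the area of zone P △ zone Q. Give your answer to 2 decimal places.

|zone P| = 16, |zone Q| = 28, |zone P∩zone Q| = 9.8571.
|zone P △ zone Q| = |zone P| + |zone Q| − 2·|zone P∩zone Q| = 16 + 28 − 19.7143 = 24.29.

24.29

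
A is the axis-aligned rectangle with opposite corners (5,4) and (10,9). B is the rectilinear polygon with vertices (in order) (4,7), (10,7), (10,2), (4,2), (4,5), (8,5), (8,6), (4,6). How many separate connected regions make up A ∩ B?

1

A ∩ B is a single connected region.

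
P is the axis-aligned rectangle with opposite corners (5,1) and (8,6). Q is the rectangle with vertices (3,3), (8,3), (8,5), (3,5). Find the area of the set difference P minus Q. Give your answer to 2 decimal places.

9.00

|P∩Q|: x∈[5,8], y∈[3,5] → 3·2 = 6.
|P| = 15.
|P ∖ Q| = |P| − |P∩Q| = 15 − 6 = 9.00.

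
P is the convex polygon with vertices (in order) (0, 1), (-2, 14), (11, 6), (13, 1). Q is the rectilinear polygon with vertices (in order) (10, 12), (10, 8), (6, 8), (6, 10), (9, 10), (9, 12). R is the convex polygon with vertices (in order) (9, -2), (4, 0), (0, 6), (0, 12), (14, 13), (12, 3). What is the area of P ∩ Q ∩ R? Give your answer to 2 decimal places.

The intersection is the polygon with vertices (6,8), (6,9.077), (7.75,8).
By the shoelace formula its area is 0.94.

0.94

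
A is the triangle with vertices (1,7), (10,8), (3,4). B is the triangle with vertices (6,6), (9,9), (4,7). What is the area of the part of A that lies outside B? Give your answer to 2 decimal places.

|A| = 14.5, |A∩B| = 3.0577.
|A ∖ B| = |A| − |A∩B| = 14.5 − 3.0577 = 11.44.

11.44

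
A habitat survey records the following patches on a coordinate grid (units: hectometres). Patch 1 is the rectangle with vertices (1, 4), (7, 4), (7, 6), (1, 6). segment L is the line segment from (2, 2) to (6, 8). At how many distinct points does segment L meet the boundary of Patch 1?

The segment meets the boundary at (4.667,6), (3.333,4).

2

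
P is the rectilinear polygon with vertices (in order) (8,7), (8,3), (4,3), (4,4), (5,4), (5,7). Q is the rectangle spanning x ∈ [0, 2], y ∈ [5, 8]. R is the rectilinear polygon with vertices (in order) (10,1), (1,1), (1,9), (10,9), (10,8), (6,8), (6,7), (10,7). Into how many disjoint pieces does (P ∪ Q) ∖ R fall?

1

(P ∪ Q) ∖ R is a single connected region.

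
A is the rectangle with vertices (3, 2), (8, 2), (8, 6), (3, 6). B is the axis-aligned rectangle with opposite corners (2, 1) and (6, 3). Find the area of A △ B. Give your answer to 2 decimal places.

22.00

|A∩B|: x∈[3,6], y∈[2,3] → 3·1 = 3.
|A △ B| = |A| + |B| − 2·|A∩B| = 20 + 8 − 6 = 22.00.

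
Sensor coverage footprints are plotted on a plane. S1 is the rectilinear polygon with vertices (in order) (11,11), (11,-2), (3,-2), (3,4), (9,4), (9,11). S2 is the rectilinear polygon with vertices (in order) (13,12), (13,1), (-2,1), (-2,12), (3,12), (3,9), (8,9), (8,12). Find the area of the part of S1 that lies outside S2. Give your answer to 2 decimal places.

|S1| = 62, |S1∩S2| = 38.
|S1 ∖ S2| = |S1| − |S1∩S2| = 62 − 38 = 24.00.

24.00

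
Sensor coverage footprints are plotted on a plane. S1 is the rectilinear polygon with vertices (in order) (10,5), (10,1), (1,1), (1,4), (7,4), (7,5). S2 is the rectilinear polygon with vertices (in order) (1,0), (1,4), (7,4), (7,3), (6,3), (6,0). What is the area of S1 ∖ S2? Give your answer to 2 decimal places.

14.00

|S1| = 30, |S1∩S2| = 16.
|S1 ∖ S2| = |S1| − |S1∩S2| = 30 − 16 = 14.00.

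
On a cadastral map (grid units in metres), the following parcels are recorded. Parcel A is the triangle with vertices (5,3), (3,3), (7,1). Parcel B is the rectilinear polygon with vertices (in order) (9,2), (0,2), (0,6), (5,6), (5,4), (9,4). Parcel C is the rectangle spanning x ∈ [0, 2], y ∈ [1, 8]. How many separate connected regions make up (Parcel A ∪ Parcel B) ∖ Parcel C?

1

(Parcel A ∪ Parcel B) ∖ Parcel C is a single connected region.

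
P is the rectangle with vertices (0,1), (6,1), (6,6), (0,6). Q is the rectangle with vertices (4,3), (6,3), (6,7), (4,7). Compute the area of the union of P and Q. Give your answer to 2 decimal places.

By inclusion–exclusion:
Individual areas: |P| = 30, |Q| = 8.
|P∩Q|: x∈[4,6], y∈[3,6] → 2·3 = 6.
|P ∪ Q| = 38 − 6 = 32.00.

32.00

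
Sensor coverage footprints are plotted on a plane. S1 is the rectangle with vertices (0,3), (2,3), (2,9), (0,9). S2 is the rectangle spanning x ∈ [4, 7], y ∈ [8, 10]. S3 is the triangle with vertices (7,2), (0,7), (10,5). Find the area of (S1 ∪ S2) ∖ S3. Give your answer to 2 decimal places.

|S1 ∪ S2| = 18.
|(S1 ∪ S2) ∩ S3| = 1.0286.
|(S1 ∪ S2) ∖ S3| = 18 − 1.0286 = 16.97.

16.97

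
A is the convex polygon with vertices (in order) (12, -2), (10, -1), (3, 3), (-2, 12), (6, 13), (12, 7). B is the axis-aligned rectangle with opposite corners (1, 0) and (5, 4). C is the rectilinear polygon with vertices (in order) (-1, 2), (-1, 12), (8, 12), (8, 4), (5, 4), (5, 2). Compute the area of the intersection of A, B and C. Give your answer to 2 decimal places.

The intersection is the polygon with vertices (2.444,4), (5,4), (5,2), (4.75,2), (3,3).
By the shoelace formula its area is 3.40.

3.40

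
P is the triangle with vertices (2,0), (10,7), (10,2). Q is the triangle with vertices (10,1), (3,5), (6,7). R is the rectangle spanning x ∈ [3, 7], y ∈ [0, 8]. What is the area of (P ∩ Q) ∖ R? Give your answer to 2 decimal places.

|P ∩ Q| = 4.5425.
|(P ∩ Q) ∩ R| = 0.9534.
|(P ∩ Q) ∖ R| = 4.5425 − 0.9534 = 3.59.

3.59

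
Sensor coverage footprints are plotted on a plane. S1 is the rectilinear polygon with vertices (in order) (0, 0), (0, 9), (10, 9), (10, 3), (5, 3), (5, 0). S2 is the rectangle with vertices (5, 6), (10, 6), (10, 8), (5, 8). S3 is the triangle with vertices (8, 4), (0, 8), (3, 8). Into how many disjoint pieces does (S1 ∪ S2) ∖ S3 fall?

(S1 ∪ S2) ∖ S3 is a single connected region.

1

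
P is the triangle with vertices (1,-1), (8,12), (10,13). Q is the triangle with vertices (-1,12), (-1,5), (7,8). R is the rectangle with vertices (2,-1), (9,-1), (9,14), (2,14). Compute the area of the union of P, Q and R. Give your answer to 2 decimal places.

122.74

By inclusion–exclusion:
Individual areas: |P| = 9.5, |Q| = 28, |R| = 105.
|P∩Q| = 0.555.
|P∩R| = 8.8214.
|Q∩R| = 10.9375.
|P∩Q∩R| = 0.555.
|P ∪ Q ∪ R| = 142.5 − 20.3139 + 0.555 = 122.74.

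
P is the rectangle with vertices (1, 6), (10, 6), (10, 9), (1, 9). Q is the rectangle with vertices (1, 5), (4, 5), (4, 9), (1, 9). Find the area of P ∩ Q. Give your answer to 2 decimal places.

9.00

|P∩Q|: x∈[1,4], y∈[6,9] → 3·3 = 9.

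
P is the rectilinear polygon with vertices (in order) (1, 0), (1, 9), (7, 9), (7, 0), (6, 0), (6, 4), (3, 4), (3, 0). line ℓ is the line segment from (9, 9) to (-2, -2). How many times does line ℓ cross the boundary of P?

The segment meets the boundary at (1,1), (3,3), (4,4), (7,7).

4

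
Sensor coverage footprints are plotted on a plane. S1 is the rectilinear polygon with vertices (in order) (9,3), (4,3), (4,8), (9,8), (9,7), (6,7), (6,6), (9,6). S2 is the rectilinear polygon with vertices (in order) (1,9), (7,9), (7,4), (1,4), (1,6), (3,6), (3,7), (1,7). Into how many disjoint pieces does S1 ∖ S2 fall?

S1 ∖ S2 splits into 2 disjoint pieces (area 9, area 2).

2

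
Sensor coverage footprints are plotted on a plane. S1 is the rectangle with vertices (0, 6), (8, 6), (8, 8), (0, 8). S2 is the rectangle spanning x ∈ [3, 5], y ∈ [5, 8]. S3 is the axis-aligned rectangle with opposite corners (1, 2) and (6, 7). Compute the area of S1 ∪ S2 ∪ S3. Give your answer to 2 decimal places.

By inclusion–exclusion:
Individual areas: |S1| = 16, |S2| = 6, |S3| = 25.
|S1∩S2|: x∈[3,5], y∈[6,8] → 2·2 = 4.
|S1∩S3|: x∈[1,6], y∈[6,7] → 5·1 = 5.
|S2∩S3|: x∈[3,5], y∈[5,7] → 2·2 = 4.
|S1∩S2∩S3| = 2.
|S1 ∪ S2 ∪ S3| = 47 − 13 + 2 = 36.00.

36.00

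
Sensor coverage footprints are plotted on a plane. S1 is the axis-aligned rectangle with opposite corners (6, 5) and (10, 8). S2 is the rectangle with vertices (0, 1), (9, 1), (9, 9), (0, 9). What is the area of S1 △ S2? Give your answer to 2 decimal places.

66.00

|S1∩S2|: x∈[6,9], y∈[5,8] → 3·3 = 9.
|S1 △ S2| = |S1| + |S2| − 2·|S1∩S2| = 12 + 72 − 18 = 66.00.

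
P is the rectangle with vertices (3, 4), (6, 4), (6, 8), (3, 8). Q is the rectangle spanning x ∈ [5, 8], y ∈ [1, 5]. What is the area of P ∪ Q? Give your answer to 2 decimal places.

23.00

By inclusion–exclusion:
Individual areas: |P| = 12, |Q| = 12.
|P∩Q|: x∈[5,6], y∈[4,5] → 1·1 = 1.
|P ∪ Q| = 24 − 1 = 23.00.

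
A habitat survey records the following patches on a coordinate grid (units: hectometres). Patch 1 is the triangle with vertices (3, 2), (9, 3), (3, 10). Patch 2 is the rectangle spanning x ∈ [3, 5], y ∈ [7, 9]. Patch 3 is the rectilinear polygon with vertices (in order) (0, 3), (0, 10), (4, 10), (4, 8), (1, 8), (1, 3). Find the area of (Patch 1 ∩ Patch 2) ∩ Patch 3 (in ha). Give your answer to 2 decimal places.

0.99

The region (Patch 1 ∩ Patch 2) ∩ Patch 3 is the polygon with vertices (3,9), (3.857,9), (4,8.833), (4,8), (3,8).
By the shoelace formula its area is 0.99.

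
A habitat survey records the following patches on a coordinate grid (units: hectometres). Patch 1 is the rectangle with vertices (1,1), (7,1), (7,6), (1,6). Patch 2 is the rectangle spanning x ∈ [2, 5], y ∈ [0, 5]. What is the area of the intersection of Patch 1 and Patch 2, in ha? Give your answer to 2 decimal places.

12.00

|Patch 1∩Patch 2|: x∈[2,5], y∈[1,5] → 3·4 = 12.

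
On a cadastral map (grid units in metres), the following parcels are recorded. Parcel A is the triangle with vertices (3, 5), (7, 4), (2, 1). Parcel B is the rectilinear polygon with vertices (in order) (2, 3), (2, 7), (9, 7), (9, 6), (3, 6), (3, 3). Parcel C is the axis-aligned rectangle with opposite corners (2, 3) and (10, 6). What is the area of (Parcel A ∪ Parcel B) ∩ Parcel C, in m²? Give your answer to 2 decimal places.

8.17

|Parcel A ∪ Parcel B| = 18.
|(Parcel A ∪ Parcel B) ∩ Parcel C| = 8.17.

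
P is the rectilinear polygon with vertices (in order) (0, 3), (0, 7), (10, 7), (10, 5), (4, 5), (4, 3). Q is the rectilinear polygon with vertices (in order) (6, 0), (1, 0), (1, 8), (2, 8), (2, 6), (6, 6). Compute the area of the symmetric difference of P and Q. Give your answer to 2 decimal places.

|P| = 28, |Q| = 32, |P∩Q| = 12.
|P △ Q| = |P| + |Q| − 2·|P∩Q| = 28 + 32 − 24 = 36.00.

36.00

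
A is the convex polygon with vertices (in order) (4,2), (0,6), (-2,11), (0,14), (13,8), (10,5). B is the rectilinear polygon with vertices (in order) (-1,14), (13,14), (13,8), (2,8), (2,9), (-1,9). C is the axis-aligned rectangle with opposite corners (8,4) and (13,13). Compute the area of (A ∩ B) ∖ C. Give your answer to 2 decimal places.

35.48

|A ∩ B| = 41.25.
|(A ∩ B) ∩ C| = 5.7692.
|(A ∩ B) ∖ C| = 41.25 − 5.7692 = 35.48.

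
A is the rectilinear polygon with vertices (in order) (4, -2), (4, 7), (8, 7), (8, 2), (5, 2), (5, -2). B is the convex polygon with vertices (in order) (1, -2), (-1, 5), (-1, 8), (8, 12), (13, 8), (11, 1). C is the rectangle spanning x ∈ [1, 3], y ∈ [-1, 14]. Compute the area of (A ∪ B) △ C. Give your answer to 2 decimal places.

|A ∪ B| = 134.05.
|(A ∪ B) ∩ C| = 20.6667.
|(A ∪ B) △ C| = 134.05 + 30 − 41.3333 = 122.72.

122.72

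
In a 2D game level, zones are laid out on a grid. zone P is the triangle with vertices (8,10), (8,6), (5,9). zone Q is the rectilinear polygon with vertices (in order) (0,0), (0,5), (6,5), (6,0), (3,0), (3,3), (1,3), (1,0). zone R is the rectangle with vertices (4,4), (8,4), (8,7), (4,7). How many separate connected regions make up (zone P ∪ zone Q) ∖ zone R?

2

(zone P ∪ zone Q) ∖ zone R splits into 2 disjoint pieces (area 5.5, area 22).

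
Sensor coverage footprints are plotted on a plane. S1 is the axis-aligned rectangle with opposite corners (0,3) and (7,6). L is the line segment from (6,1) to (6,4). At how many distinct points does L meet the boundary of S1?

1

The segment meets the boundary at (6,3).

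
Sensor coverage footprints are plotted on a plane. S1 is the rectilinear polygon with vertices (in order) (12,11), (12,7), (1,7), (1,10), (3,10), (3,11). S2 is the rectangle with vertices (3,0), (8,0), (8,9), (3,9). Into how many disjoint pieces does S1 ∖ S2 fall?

1

S1 ∖ S2 is a single connected region.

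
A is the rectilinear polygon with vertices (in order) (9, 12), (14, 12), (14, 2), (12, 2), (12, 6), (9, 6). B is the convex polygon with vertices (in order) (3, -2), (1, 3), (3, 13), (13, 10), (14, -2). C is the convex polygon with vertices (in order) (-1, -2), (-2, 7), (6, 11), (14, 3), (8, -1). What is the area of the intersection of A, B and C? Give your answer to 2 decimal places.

5.10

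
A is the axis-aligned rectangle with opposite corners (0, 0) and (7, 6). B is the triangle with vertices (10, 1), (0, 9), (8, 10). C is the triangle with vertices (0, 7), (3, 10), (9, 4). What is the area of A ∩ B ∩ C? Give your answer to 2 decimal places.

The intersection is the polygon with vertices (7,4.667), (4.286,5.571), (3.75,6), (7,6).
By the shoelace formula its area is 2.51.

2.51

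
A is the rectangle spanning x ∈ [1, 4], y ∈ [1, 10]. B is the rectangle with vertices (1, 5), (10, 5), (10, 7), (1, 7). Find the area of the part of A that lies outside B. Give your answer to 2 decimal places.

|A∩B|: x∈[1,4], y∈[5,7] → 3·2 = 6.
|A| = 27.
|A ∖ B| = |A| − |A∩B| = 27 − 6 = 21.00.

21.00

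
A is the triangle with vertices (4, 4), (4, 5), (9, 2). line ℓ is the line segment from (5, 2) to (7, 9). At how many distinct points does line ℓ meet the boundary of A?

2

The segment meets the boundary at (5.585,4.049), (5.41,3.436).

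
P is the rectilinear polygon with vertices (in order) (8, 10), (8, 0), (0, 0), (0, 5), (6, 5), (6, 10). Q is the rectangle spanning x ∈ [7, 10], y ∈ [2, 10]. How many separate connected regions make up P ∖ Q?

P ∖ Q is a single connected region.

1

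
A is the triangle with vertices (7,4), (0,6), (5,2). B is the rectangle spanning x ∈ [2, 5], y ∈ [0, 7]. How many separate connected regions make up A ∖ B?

2

A ∖ B splits into 2 disjoint pieces (area 2.5714, area 1.0286).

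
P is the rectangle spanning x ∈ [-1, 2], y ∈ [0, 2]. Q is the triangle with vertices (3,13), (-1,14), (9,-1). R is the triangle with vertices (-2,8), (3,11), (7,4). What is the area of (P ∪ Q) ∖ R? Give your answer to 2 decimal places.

20.82

|P ∪ Q| = 31.
|(P ∪ Q) ∩ R| = 10.1823.
|(P ∪ Q) ∖ R| = 31 − 10.1823 = 20.82.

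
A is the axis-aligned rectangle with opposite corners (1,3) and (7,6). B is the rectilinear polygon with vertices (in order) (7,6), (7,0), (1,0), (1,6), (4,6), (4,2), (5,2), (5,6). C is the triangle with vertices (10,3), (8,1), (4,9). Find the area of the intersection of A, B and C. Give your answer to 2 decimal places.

The intersection is the polygon with vertices (7,6), (7,3), (5.5,6).
By the shoelace formula its area is 2.25.

2.25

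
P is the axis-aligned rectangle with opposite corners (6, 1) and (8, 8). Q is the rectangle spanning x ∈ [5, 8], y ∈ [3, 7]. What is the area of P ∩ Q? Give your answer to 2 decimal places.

|P∩Q|: x∈[6,8], y∈[3,7] → 2·4 = 8.

8.00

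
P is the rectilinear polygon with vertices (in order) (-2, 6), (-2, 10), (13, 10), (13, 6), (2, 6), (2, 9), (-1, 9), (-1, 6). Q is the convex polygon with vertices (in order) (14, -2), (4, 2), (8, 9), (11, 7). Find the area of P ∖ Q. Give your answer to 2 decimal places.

42.26

|P| = 51, |P∩Q| = 8.7381.
|P ∖ Q| = |P| − |P∩Q| = 51 − 8.7381 = 42.26.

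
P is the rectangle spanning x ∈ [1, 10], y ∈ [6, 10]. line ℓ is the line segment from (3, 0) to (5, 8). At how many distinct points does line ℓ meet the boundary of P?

The segment meets the boundary at (4.5,6).

1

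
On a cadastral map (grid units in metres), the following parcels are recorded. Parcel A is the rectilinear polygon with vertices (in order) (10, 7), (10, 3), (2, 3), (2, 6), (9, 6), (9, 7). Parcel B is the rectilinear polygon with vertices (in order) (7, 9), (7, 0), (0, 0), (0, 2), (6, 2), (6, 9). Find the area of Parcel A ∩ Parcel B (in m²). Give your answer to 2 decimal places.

The intersection is the polygon with vertices (6,3), (6,6), (7,6), (7,3).
By the shoelace formula its area is 3.00.

3.00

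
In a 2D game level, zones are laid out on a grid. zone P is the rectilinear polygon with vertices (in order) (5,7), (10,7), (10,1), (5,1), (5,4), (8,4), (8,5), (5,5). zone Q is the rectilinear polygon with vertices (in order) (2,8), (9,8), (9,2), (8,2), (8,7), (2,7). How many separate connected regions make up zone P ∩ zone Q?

zone P ∩ zone Q is a single connected region.

1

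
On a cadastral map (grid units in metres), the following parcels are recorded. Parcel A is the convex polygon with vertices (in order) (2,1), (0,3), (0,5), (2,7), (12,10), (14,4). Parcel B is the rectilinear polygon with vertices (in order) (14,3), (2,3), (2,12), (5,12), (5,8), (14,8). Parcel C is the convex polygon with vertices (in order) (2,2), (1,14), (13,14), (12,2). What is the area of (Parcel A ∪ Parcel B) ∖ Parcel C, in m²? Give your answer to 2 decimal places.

17.61

|Parcel A ∪ Parcel B| = 95.3333.
|(Parcel A ∪ Parcel B) ∩ Parcel C| = 77.7199.
|(Parcel A ∪ Parcel B) ∖ Parcel C| = 95.3333 − 77.7199 = 17.61.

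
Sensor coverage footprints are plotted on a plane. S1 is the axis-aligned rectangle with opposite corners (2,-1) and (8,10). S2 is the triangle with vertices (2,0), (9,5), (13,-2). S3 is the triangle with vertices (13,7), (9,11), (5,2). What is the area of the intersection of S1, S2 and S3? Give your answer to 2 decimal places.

0.82

The intersection is the polygon with vertices (8,4.286), (8,3.875), (5,2), (5.093,2.209).
By the shoelace formula its area is 0.82.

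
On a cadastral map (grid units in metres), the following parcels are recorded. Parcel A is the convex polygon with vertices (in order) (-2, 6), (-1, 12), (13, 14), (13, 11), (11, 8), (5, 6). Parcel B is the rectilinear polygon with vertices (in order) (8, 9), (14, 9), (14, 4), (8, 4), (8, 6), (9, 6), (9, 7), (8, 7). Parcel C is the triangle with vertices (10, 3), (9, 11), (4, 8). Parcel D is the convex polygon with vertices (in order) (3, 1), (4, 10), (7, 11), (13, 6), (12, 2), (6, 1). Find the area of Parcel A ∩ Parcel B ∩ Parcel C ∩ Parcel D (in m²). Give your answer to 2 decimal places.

2.39

The intersection is the polygon with vertices (8,9), (9.25,9), (9.44,7.48), (8,7).
By the shoelace formula its area is 2.39.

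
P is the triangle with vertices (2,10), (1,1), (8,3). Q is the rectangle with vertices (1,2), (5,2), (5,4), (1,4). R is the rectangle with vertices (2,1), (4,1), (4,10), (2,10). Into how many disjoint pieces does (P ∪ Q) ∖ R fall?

2

(P ∪ Q) ∖ R splits into 2 disjoint pieces (area 11.6548, area 4.8016).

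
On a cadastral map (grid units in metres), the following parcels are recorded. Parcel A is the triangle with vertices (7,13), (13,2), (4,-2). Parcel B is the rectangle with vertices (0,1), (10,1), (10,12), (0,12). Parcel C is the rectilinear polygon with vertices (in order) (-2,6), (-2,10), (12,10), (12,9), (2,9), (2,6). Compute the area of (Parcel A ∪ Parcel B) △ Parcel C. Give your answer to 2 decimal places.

|Parcel A ∪ Parcel B| = 129.7227.
|(Parcel A ∪ Parcel B) ∩ Parcel C| = 16.
|(Parcel A ∪ Parcel B) △ Parcel C| = 129.7227 + 26 − 32 = 123.72.

123.72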